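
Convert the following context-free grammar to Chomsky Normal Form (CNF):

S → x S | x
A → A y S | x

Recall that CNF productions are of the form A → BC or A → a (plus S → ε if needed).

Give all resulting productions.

TX → x; S → x; TY → y; A → x; S → TX S; A → A X0; X0 → TY S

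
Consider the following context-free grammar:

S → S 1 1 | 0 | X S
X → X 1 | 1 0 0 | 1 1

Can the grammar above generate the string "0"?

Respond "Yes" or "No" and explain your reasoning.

Yes - a valid derivation exists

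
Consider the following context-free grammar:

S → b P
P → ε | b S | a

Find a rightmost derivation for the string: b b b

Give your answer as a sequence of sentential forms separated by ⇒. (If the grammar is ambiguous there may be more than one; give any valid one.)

S ⇒ b P ⇒ b b S ⇒ b b b P ⇒ b b b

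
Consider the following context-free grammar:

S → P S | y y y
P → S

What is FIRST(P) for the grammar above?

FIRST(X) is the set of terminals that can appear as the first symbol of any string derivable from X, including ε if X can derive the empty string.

We compute FIRST(P) using the standard algorithm.
FIRST(P) = {y}
FIRST(S) = {y}
Therefore, FIRST(P) = {y}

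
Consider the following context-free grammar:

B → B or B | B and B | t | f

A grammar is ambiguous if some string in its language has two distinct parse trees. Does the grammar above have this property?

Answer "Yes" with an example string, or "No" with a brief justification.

Yes - the string 'f and t or f or t' has two distinct parse trees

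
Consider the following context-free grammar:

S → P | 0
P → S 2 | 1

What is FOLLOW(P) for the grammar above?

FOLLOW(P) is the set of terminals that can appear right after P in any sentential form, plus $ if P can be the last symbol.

We compute FOLLOW(P) using the standard algorithm.
FOLLOW(S) starts with {$}.
FIRST(P) = {0, 1}
FIRST(S) = {0, 1}
FOLLOW(P) = {$, 2}
FOLLOW(S) = {$, 2}
Therefore, FOLLOW(P) = {$, 2}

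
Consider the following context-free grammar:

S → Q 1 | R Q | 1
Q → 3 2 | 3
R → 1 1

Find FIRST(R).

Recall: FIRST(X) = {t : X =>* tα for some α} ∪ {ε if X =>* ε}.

We compute FIRST(R) using the standard algorithm.
FIRST(Q) = {3}
FIRST(R) = {1}
FIRST(S) = {1, 3}
Therefore, FIRST(R) = {1}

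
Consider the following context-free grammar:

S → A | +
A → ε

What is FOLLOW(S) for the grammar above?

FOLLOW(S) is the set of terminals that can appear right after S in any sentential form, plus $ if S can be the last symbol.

We compute FOLLOW(S) using the standard algorithm.
FOLLOW(S) starts with {$}.
FIRST(A) = {ε}
FIRST(S) = {+, ε}
FOLLOW(A) = {$}
FOLLOW(S) = {$}
Therefore, FOLLOW(S) = {$}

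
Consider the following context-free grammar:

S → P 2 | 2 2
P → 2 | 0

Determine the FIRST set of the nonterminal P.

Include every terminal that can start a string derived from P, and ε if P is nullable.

We compute FIRST(P) using the standard algorithm.
FIRST(P) = {0, 2}
FIRST(S) = {0, 2}
Therefore, FIRST(P) = {0, 2}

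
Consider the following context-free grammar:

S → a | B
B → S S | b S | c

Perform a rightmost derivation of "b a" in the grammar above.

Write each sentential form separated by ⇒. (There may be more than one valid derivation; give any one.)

S ⇒ B ⇒ b S ⇒ b a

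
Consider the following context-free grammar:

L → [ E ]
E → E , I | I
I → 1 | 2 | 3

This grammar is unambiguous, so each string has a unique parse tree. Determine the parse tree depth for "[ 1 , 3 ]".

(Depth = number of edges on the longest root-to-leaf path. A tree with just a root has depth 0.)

4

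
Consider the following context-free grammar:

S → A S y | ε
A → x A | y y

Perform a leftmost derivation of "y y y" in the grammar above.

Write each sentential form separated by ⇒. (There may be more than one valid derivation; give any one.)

S ⇒ A S y ⇒ y y S y ⇒ y y y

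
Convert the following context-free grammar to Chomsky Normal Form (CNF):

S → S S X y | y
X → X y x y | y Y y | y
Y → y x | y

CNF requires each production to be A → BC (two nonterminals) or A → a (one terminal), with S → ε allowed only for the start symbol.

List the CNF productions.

TY → y; S → y; TX → x; X → y; Y → y; S → S X0; X0 → S X1; X1 → X TY; X → X X2; X2 → TY X3; X3 → TX TY; X → TY X4; X4 → Y TY; Y → TY TX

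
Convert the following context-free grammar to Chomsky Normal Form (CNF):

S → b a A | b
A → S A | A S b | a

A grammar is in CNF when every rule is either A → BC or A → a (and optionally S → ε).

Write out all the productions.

TB → b; TA → a; S → b; A → a; S → TB X0; X0 → TA A; A → S A; A → A X1; X1 → S TB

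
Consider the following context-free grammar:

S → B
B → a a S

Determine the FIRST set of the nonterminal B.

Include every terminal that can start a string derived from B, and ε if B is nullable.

We compute FIRST(B) using the standard algorithm.
FIRST(B) = {a}
FIRST(S) = {a}
Therefore, FIRST(B) = {a}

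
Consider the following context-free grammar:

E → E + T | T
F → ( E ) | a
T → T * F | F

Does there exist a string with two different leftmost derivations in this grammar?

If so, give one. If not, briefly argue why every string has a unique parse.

No - every string in the language has a unique leftmost derivation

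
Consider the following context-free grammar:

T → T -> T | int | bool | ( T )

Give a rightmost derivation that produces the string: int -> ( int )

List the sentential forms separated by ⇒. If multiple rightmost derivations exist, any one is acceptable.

T ⇒ T -> T ⇒ T -> ( T ) ⇒ T -> ( int ) ⇒ int -> ( int )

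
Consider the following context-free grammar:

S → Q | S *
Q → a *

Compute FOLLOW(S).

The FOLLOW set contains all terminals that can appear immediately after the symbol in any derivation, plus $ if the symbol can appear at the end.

We compute FOLLOW(S) using the standard algorithm.
FOLLOW(S) starts with {$}.
FIRST(Q) = {a}
FIRST(S) = {a}
FOLLOW(Q) = {$, *}
FOLLOW(S) = {$, *}
Therefore, FOLLOW(S) = {$, *}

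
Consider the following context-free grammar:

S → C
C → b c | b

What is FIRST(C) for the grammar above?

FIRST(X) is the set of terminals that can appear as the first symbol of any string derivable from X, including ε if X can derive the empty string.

We compute FIRST(C) using the standard algorithm.
FIRST(C) = {b}
FIRST(S) = {b}
Therefore, FIRST(C) = {b}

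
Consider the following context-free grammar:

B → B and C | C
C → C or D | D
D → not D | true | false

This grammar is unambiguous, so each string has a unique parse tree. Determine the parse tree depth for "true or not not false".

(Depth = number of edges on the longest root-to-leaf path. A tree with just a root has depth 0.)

5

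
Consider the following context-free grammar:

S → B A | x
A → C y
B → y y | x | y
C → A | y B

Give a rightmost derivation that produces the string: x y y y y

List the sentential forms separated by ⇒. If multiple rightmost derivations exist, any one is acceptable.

S ⇒ B A ⇒ B C y ⇒ B y B y ⇒ B y y y y ⇒ x y y y y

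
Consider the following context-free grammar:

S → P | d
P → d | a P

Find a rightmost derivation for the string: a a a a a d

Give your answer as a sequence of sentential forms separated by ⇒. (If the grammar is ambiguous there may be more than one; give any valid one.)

S ⇒ P ⇒ a P ⇒ a a P ⇒ a a a P ⇒ a a a a P ⇒ a a a a a P ⇒ a a a a a d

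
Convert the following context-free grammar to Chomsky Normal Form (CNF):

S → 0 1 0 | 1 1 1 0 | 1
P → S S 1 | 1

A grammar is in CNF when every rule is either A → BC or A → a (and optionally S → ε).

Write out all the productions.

T0 → 0; T1 → 1; S → 1; P → 1; S → T0 X0; X0 → T1 T0; S → T1 X1; X1 → T1 X2; X2 → T1 T0; P → S X3; X3 → S T1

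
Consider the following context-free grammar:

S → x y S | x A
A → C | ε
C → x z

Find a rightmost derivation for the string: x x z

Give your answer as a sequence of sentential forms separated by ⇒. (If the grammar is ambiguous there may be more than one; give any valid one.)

S ⇒ x A ⇒ x C ⇒ x x z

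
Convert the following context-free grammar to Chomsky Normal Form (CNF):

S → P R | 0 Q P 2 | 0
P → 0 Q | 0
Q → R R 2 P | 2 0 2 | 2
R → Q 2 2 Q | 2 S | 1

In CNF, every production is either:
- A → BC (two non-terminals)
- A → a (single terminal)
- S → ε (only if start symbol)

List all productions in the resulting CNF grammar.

T0 → 0; T2 → 2; S → 0; P → 0; Q → 2; R → 1; S → P R; S → T0 X0; X0 → Q X1; X1 → P T2; P → T0 Q; Q → R X2; X2 → R X3; X3 → T2 P; Q → T2 X4; X4 → T0 T2; R → Q X5; X5 → T2 X6; X6 → T2 Q; R → T2 S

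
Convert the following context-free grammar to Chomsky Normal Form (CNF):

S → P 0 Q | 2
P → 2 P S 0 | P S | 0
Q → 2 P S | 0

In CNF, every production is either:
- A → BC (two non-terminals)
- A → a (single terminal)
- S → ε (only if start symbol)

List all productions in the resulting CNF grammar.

T0 → 0; S → 2; T2 → 2; P → 0; Q → 0; S → P X0; X0 → T0 Q; P → T2 X1; X1 → P X2; X2 → S T0; P → P S; Q → T2 X3; X3 → P S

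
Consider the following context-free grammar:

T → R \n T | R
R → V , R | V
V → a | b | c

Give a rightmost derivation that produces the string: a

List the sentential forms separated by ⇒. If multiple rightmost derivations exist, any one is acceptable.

T ⇒ R ⇒ V ⇒ a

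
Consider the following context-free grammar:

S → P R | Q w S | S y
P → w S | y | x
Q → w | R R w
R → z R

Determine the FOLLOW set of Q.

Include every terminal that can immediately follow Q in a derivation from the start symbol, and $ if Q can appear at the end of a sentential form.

We compute FOLLOW(Q) using the standard algorithm.
FOLLOW(S) starts with {$}.
FIRST(P) = {w, x, y}
FIRST(Q) = {w, z}
FIRST(R) = {z}
FIRST(S) = {w, x, y, z}
FOLLOW(P) = {z}
FOLLOW(Q) = {w}
FOLLOW(R) = {$, w, y, z}
FOLLOW(S) = {$, y, z}
Therefore, FOLLOW(Q) = {w}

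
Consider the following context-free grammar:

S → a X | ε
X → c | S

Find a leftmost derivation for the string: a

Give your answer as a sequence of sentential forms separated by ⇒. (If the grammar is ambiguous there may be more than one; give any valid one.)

S ⇒ a X ⇒ a S ⇒ a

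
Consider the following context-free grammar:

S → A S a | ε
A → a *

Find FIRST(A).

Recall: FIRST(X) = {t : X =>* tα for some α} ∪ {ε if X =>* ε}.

We compute FIRST(A) using the standard algorithm.
FIRST(A) = {a}
FIRST(S) = {a, ε}
Therefore, FIRST(A) = {a}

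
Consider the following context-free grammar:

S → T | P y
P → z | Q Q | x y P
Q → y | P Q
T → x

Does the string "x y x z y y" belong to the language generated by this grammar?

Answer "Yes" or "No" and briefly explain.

No - no valid derivation exists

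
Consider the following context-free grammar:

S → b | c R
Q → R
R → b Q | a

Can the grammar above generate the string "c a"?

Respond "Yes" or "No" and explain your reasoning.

Yes - a valid derivation exists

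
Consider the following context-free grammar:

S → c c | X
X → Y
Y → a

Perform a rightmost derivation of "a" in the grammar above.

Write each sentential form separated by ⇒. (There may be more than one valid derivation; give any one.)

S ⇒ X ⇒ Y ⇒ a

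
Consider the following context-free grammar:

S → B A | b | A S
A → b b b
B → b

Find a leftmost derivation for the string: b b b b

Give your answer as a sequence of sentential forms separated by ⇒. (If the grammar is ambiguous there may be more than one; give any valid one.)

S ⇒ A S ⇒ b b b S ⇒ b b b b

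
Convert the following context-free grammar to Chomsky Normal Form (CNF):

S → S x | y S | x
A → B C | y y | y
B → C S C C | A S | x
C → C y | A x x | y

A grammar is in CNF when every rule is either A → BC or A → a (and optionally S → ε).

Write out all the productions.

TX → x; TY → y; S → x; A → y; B → x; C → y; S → S TX; S → TY S; A → B C; A → TY TY; B → C X0; X0 → S X1; X1 → C C; B → A S; C → C TY; C → A X2; X2 → TX TX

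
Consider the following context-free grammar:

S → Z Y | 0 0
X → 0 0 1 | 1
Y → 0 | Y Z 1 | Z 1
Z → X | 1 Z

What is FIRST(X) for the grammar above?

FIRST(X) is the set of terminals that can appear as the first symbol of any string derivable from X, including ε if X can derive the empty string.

We compute FIRST(X) using the standard algorithm.
FIRST(S) = {0, 1}
FIRST(X) = {0, 1}
FIRST(Y) = {0, 1}
FIRST(Z) = {0, 1}
Therefore, FIRST(X) = {0, 1}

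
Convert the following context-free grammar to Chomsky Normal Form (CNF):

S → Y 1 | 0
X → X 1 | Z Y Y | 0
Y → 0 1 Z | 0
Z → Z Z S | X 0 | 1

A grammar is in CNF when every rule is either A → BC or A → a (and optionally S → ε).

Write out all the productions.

T1 → 1; S → 0; X → 0; T0 → 0; Y → 0; Z → 1; S → Y T1; X → X T1; X → Z X0; X0 → Y Y; Y → T0 X1; X1 → T1 Z; Z → Z X2; X2 → Z S; Z → X T0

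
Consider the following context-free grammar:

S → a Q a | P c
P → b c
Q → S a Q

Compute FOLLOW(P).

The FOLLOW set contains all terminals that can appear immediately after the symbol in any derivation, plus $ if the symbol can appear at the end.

We compute FOLLOW(P) using the standard algorithm.
FOLLOW(S) starts with {$}.
FIRST(P) = {b}
FIRST(Q) = {a, b}
FIRST(S) = {a, b}
FOLLOW(P) = {c}
FOLLOW(Q) = {a}
FOLLOW(S) = {$, a}
Therefore, FOLLOW(P) = {c}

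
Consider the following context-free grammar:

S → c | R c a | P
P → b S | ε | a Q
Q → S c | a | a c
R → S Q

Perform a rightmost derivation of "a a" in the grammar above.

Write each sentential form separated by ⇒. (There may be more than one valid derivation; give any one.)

S ⇒ P ⇒ a Q ⇒ a a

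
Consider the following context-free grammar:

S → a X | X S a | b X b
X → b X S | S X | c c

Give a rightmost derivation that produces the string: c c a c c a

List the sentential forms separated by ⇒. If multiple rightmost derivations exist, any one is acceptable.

S ⇒ X S a ⇒ X a X a ⇒ X a c c a ⇒ c c a c c a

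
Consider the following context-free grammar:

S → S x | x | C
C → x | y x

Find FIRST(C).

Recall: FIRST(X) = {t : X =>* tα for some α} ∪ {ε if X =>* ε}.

We compute FIRST(C) using the standard algorithm.
FIRST(C) = {x, y}
FIRST(S) = {x, y}
Therefore, FIRST(C) = {x, y}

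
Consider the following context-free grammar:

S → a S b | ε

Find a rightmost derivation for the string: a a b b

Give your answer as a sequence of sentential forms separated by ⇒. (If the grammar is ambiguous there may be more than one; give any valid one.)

S ⇒ a S b ⇒ a a S b b ⇒ a a b b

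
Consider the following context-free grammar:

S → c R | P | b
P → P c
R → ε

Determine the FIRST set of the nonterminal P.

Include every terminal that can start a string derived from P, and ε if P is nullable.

We compute FIRST(P) using the standard algorithm.
FIRST(P) = {}
FIRST(R) = {ε}
FIRST(S) = {b, c}
Therefore, FIRST(P) = {}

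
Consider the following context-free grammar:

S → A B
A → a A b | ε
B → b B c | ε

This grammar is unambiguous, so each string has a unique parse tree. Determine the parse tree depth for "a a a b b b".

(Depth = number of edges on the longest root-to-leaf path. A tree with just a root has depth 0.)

5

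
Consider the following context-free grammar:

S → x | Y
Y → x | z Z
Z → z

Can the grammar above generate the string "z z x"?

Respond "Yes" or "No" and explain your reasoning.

No - no valid derivation exists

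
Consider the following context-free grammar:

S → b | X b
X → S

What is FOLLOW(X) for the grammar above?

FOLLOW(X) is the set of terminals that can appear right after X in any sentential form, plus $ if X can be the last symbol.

We compute FOLLOW(X) using the standard algorithm.
FOLLOW(S) starts with {$}.
FIRST(S) = {b}
FIRST(X) = {b}
FOLLOW(S) = {$, b}
FOLLOW(X) = {b}
Therefore, FOLLOW(X) = {b}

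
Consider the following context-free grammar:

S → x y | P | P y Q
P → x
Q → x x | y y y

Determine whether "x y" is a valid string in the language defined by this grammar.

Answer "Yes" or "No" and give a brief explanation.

Yes - a valid derivation exists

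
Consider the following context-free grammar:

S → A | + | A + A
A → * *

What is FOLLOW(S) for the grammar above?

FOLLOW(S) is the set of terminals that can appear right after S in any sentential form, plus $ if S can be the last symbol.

We compute FOLLOW(S) using the standard algorithm.
FOLLOW(S) starts with {$}.
FIRST(A) = {*}
FIRST(S) = {*, +}
FOLLOW(A) = {$, +}
FOLLOW(S) = {$}
Therefore, FOLLOW(S) = {$}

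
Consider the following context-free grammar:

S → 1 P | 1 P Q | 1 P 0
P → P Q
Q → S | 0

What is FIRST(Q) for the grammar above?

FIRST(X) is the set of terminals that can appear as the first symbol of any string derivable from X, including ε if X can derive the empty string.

We compute FIRST(Q) using the standard algorithm.
FIRST(P) = {}
FIRST(Q) = {0, 1}
FIRST(S) = {1}
Therefore, FIRST(Q) = {0, 1}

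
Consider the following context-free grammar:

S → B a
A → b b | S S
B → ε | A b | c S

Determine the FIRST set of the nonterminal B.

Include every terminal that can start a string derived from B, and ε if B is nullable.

We compute FIRST(B) using the standard algorithm.
FIRST(A) = {a, b, c}
FIRST(B) = {a, b, c, ε}
FIRST(S) = {a, b, c}
Therefore, FIRST(B) = {a, b, c, ε}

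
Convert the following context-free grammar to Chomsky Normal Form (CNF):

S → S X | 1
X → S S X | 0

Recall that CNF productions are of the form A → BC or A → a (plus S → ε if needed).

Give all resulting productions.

S → 1; X → 0; S → S X; X → S X0; X0 → S X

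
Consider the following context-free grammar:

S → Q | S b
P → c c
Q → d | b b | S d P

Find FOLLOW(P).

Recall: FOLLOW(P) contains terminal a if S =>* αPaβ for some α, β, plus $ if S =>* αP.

We compute FOLLOW(P) using the standard algorithm.
FOLLOW(S) starts with {$}.
FIRST(P) = {c}
FIRST(Q) = {b, d}
FIRST(S) = {b, d}
FOLLOW(P) = {$, b, d}
FOLLOW(Q) = {$, b, d}
FOLLOW(S) = {$, b, d}
Therefore, FOLLOW(P) = {$, b, d}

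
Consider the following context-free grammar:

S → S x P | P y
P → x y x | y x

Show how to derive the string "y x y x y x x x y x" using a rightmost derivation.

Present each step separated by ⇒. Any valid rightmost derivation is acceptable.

S ⇒ S x P ⇒ S x x y x ⇒ S x P x x y x ⇒ S x y x x x y x ⇒ P y x y x x x y x ⇒ y x y x y x x x y x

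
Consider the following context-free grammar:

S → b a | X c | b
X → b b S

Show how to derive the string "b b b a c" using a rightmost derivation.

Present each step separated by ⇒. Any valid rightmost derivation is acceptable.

S ⇒ X c ⇒ b b S c ⇒ b b b a c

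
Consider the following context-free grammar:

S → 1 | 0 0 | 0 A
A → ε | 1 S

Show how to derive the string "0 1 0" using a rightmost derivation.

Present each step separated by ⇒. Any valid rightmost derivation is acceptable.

S ⇒ 0 A ⇒ 0 1 S ⇒ 0 1 0 A ⇒ 0 1 0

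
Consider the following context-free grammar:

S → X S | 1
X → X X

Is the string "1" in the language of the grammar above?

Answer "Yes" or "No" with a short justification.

Yes - a valid derivation exists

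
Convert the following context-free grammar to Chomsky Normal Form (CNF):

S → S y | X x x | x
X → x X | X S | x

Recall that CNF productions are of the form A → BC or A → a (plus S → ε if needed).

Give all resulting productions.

TY → y; TX → x; S → x; X → x; S → S TY; S → X X0; X0 → TX TX; X → TX X; X → X S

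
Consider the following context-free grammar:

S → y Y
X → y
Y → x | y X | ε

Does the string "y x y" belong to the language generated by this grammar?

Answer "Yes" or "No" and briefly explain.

No - no valid derivation exists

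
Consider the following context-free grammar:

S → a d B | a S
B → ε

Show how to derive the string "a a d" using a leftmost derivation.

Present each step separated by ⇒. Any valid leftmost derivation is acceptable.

S ⇒ a S ⇒ a a d B ⇒ a a d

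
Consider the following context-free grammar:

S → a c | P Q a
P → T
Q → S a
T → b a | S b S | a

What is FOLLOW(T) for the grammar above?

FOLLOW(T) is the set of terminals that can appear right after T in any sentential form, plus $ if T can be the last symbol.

We compute FOLLOW(T) using the standard algorithm.
FOLLOW(S) starts with {$}.
FIRST(P) = {a, b}
FIRST(Q) = {a, b}
FIRST(S) = {a, b}
FIRST(T) = {a, b}
FOLLOW(P) = {a, b}
FOLLOW(Q) = {a}
FOLLOW(S) = {$, a, b}
FOLLOW(T) = {a, b}
Therefore, FOLLOW(T) = {a, b}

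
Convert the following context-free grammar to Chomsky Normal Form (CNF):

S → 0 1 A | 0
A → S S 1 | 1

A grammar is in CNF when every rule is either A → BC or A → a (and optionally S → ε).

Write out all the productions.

T0 → 0; T1 → 1; S → 0; A → 1; S → T0 X0; X0 → T1 A; A → S X1; X1 → S T1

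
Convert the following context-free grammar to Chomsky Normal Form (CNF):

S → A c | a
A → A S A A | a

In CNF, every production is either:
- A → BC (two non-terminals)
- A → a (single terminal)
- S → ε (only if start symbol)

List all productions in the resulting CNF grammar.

TC → c; S → a; A → a; S → A TC; A → A X0; X0 → S X1; X1 → A A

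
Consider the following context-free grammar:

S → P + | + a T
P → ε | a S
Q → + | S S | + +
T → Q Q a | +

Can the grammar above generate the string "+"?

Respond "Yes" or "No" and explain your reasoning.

Yes - a valid derivation exists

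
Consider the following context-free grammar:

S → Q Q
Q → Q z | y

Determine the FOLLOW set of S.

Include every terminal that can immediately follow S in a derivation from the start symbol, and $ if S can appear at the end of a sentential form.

We compute FOLLOW(S) using the standard algorithm.
FOLLOW(S) starts with {$}.
FIRST(Q) = {y}
FIRST(S) = {y}
FOLLOW(Q) = {$, y, z}
FOLLOW(S) = {$}
Therefore, FOLLOW(S) = {$}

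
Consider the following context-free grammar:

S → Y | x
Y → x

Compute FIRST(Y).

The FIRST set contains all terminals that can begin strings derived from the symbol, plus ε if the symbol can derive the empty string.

We compute FIRST(Y) using the standard algorithm.
FIRST(S) = {x}
FIRST(Y) = {x}
Therefore, FIRST(Y) = {x}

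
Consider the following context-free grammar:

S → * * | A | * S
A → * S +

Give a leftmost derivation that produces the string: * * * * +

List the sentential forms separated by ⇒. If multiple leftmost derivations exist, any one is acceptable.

S ⇒ A ⇒ * S + ⇒ * * S + ⇒ * * * * +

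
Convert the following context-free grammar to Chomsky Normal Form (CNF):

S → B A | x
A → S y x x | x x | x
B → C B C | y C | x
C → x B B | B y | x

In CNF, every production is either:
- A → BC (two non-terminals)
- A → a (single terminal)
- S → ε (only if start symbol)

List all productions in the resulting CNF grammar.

S → x; TY → y; TX → x; A → x; B → x; C → x; S → B A; A → S X0; X0 → TY X1; X1 → TX TX; A → TX TX; B → C X2; X2 → B C; B → TY C; C → TX X3; X3 → B B; C → B TY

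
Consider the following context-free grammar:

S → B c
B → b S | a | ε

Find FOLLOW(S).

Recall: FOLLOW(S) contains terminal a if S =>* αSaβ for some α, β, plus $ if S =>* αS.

We compute FOLLOW(S) using the standard algorithm.
FOLLOW(S) starts with {$}.
FIRST(B) = {a, b, ε}
FIRST(S) = {a, b, c}
FOLLOW(B) = {c}
FOLLOW(S) = {$, c}
Therefore, FOLLOW(S) = {$, c}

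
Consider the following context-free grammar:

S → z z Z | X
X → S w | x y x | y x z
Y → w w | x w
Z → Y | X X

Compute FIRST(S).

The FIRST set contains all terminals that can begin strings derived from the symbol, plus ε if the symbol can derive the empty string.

We compute FIRST(S) using the standard algorithm.
FIRST(S) = {x, y, z}
FIRST(X) = {x, y, z}
FIRST(Y) = {w, x}
FIRST(Z) = {w, x, y, z}
Therefore, FIRST(S) = {x, y, z}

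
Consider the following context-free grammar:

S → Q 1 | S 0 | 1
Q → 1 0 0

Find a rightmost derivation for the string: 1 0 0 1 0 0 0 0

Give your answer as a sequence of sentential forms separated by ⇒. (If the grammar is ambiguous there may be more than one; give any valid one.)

S ⇒ S 0 ⇒ S 0 0 ⇒ S 0 0 0 ⇒ S 0 0 0 0 ⇒ Q 1 0 0 0 0 ⇒ 1 0 0 1 0 0 0 0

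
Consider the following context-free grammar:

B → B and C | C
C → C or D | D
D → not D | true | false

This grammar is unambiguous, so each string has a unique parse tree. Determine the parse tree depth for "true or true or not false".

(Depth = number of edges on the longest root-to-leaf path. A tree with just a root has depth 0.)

5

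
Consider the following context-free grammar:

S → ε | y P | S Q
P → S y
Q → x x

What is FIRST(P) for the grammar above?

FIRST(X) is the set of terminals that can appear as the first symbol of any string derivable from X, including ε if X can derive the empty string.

We compute FIRST(P) using the standard algorithm.
FIRST(P) = {x, y}
FIRST(Q) = {x}
FIRST(S) = {x, y, ε}
Therefore, FIRST(P) = {x, y}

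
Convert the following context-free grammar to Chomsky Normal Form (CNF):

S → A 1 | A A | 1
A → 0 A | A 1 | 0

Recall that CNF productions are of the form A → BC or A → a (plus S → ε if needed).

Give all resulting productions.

T1 → 1; S → 1; T0 → 0; A → 0; S → A T1; S → A A; A → T0 A; A → A T1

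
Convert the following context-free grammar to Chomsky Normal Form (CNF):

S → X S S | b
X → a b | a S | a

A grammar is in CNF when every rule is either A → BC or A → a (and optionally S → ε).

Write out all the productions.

S → b; TA → a; TB → b; X → a; S → X X0; X0 → S S; X → TA TB; X → TA S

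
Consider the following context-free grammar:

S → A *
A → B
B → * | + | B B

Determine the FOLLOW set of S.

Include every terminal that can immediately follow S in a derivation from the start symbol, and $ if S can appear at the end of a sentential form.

We compute FOLLOW(S) using the standard algorithm.
FOLLOW(S) starts with {$}.
FIRST(A) = {*, +}
FIRST(B) = {*, +}
FIRST(S) = {*, +}
FOLLOW(A) = {*}
FOLLOW(B) = {*, +}
FOLLOW(S) = {$}
Therefore, FOLLOW(S) = {$}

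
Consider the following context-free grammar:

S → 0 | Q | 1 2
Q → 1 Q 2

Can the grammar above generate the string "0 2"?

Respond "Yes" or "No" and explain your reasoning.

No - no valid derivation exists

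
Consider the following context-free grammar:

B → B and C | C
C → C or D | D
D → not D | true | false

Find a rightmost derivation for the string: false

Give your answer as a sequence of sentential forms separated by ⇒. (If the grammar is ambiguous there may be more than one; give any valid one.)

B ⇒ C ⇒ D ⇒ false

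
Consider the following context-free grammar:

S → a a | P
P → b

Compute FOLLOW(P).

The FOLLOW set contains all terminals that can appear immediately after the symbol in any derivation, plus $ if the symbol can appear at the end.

We compute FOLLOW(P) using the standard algorithm.
FOLLOW(S) starts with {$}.
FIRST(P) = {b}
FIRST(S) = {a, b}
FOLLOW(P) = {$}
FOLLOW(S) = {$}
Therefore, FOLLOW(P) = {$}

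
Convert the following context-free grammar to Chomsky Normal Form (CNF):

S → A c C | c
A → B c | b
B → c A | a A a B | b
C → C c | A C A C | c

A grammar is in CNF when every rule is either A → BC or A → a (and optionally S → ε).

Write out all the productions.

TC → c; S → c; A → b; TA → a; B → b; C → c; S → A X0; X0 → TC C; A → B TC; B → TC A; B → TA X1; X1 → A X2; X2 → TA B; C → C TC; C → A X3; X3 → C X4; X4 → A C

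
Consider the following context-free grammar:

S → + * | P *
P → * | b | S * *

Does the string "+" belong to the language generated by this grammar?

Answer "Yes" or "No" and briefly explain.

No - no valid derivation exists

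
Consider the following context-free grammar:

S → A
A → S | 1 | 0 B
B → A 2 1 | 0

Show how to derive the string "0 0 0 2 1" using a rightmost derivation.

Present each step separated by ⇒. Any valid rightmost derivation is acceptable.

S ⇒ A ⇒ 0 B ⇒ 0 A 2 1 ⇒ 0 0 B 2 1 ⇒ 0 0 0 2 1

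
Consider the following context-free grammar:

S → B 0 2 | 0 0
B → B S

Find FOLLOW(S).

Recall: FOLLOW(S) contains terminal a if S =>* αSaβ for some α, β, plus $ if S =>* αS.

We compute FOLLOW(S) using the standard algorithm.
FOLLOW(S) starts with {$}.
FIRST(B) = {}
FIRST(S) = {0}
FOLLOW(B) = {0}
FOLLOW(S) = {$, 0}
Therefore, FOLLOW(S) = {$, 0}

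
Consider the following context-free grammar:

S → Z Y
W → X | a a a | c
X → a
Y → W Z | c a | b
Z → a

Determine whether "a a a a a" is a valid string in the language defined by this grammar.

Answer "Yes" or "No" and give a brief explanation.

Yes - a valid derivation exists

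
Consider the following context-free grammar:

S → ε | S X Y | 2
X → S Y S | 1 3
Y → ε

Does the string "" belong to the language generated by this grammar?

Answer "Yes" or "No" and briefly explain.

Yes - a valid derivation exists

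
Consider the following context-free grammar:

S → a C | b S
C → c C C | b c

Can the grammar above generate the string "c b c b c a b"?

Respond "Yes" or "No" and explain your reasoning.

No - no valid derivation exists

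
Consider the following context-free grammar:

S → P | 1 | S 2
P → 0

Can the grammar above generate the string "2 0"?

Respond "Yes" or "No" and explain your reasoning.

No - no valid derivation exists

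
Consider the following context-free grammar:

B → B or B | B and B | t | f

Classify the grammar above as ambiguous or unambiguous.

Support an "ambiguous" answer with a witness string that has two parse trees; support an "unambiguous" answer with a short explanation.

Ambiguous - the string 't or f and f and t and f or f' has two distinct parse trees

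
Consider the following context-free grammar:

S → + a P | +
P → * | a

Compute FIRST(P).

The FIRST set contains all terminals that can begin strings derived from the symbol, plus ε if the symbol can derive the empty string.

We compute FIRST(P) using the standard algorithm.
FIRST(P) = {*, a}
FIRST(S) = {+}
Therefore, FIRST(P) = {*, a}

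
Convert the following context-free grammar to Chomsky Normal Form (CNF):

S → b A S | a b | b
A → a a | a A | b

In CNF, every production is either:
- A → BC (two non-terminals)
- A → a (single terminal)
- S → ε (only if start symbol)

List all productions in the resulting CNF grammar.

TB → b; TA → a; S → b; A → b; S → TB X0; X0 → A S; S → TA TB; A → TA TA; A → TA A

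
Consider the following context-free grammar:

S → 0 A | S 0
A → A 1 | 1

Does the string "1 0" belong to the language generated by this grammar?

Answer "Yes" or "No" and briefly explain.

No - no valid derivation exists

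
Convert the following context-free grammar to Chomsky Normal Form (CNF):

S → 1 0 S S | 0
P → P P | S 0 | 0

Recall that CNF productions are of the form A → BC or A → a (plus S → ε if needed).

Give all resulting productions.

T1 → 1; T0 → 0; S → 0; P → 0; S → T1 X0; X0 → T0 X1; X1 → S S; P → P P; P → S T0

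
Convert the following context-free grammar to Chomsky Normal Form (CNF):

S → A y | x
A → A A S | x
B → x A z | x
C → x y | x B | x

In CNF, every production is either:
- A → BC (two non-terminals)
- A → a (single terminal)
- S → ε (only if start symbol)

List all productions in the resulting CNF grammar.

TY → y; S → x; A → x; TX → x; TZ → z; B → x; C → x; S → A TY; A → A X0; X0 → A S; B → TX X1; X1 → A TZ; C → TX TY; C → TX B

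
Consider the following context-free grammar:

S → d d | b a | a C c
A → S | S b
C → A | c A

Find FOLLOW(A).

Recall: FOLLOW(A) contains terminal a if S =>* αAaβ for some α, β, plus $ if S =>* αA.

We compute FOLLOW(A) using the standard algorithm.
FOLLOW(S) starts with {$}.
FIRST(A) = {a, b, d}
FIRST(C) = {a, b, c, d}
FIRST(S) = {a, b, d}
FOLLOW(A) = {c}
FOLLOW(C) = {c}
FOLLOW(S) = {$, b, c}
Therefore, FOLLOW(A) = {c}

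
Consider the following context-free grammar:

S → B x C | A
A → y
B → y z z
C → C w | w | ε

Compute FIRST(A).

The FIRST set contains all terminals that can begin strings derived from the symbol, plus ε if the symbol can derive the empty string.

We compute FIRST(A) using the standard algorithm.
FIRST(A) = {y}
FIRST(B) = {y}
FIRST(C) = {w, ε}
FIRST(S) = {y}
Therefore, FIRST(A) = {y}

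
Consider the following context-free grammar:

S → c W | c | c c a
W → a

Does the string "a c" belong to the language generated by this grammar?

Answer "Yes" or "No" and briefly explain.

No - no valid derivation exists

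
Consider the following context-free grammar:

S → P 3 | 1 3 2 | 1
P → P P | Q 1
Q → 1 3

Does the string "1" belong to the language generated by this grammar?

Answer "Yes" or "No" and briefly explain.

Yes - a valid derivation exists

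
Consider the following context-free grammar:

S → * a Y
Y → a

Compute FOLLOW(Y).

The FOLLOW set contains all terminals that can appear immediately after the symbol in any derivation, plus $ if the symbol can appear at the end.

We compute FOLLOW(Y) using the standard algorithm.
FOLLOW(S) starts with {$}.
FIRST(S) = {*}
FIRST(Y) = {a}
FOLLOW(S) = {$}
FOLLOW(Y) = {$}
Therefore, FOLLOW(Y) = {$}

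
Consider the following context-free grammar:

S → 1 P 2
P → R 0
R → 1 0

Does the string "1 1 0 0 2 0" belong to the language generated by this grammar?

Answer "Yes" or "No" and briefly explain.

No - no valid derivation exists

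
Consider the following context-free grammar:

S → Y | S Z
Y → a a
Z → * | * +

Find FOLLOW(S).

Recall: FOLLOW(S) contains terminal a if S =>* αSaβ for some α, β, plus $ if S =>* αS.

We compute FOLLOW(S) using the standard algorithm.
FOLLOW(S) starts with {$}.
FIRST(S) = {a}
FIRST(Y) = {a}
FIRST(Z) = {*}
FOLLOW(S) = {$, *}
FOLLOW(Y) = {$, *}
FOLLOW(Z) = {$, *}
Therefore, FOLLOW(S) = {$, *}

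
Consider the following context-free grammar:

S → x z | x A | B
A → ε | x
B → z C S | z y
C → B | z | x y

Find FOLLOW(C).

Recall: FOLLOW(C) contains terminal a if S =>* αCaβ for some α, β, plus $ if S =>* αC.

We compute FOLLOW(C) using the standard algorithm.
FOLLOW(S) starts with {$}.
FIRST(A) = {x, ε}
FIRST(B) = {z}
FIRST(C) = {x, z}
FIRST(S) = {x, z}
FOLLOW(A) = {$, x, z}
FOLLOW(B) = {$, x, z}
FOLLOW(C) = {x, z}
FOLLOW(S) = {$, x, z}
Therefore, FOLLOW(C) = {x, z}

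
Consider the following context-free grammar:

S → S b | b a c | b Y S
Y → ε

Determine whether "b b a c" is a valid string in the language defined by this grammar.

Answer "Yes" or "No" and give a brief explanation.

Yes - a valid derivation exists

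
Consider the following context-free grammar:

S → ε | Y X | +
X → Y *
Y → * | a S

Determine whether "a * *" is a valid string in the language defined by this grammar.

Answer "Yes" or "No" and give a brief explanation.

Yes - a valid derivation exists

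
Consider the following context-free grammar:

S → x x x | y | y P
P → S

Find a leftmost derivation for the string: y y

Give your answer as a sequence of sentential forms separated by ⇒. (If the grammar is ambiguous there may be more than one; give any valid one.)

S ⇒ y P ⇒ y S ⇒ y y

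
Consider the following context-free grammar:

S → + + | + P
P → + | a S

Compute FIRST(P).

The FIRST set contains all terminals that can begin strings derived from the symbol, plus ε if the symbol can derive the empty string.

We compute FIRST(P) using the standard algorithm.
FIRST(P) = {+, a}
FIRST(S) = {+}
Therefore, FIRST(P) = {+, a}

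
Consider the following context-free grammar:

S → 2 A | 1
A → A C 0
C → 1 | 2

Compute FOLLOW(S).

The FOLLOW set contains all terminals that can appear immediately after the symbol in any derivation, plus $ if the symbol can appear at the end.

We compute FOLLOW(S) using the standard algorithm.
FOLLOW(S) starts with {$}.
FIRST(A) = {}
FIRST(C) = {1, 2}
FIRST(S) = {1, 2}
FOLLOW(A) = {$, 1, 2}
FOLLOW(C) = {0}
FOLLOW(S) = {$}
Therefore, FOLLOW(S) = {$}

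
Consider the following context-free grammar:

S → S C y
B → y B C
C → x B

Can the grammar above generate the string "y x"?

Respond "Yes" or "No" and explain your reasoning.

No - no valid derivation exists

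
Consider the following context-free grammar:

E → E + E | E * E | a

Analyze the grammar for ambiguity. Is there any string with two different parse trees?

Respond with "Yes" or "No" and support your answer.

Yes - the string 'a * a * a + a' has two distinct parse trees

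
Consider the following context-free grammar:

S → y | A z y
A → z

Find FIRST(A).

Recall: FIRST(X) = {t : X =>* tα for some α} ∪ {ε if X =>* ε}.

We compute FIRST(A) using the standard algorithm.
FIRST(A) = {z}
FIRST(S) = {y, z}
Therefore, FIRST(A) = {z}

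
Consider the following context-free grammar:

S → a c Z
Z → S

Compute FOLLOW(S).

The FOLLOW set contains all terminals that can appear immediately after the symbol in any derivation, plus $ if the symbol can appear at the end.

We compute FOLLOW(S) using the standard algorithm.
FOLLOW(S) starts with {$}.
FIRST(S) = {a}
FIRST(Z) = {a}
FOLLOW(S) = {$}
FOLLOW(Z) = {$}
Therefore, FOLLOW(S) = {$}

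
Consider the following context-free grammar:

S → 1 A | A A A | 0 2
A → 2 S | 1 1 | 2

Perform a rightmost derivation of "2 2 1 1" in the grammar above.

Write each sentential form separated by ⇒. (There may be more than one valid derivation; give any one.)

S ⇒ A A A ⇒ A A 1 1 ⇒ A 2 1 1 ⇒ 2 2 1 1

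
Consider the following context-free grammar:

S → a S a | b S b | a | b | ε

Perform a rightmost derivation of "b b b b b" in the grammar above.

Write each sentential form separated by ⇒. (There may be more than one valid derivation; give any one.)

S ⇒ b S b ⇒ b b S b b ⇒ b b b b b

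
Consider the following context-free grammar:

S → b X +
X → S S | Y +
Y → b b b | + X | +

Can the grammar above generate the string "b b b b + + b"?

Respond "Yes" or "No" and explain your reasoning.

No - no valid derivation exists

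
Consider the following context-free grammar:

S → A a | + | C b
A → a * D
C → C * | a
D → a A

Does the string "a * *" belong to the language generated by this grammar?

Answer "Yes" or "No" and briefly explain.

No - no valid derivation exists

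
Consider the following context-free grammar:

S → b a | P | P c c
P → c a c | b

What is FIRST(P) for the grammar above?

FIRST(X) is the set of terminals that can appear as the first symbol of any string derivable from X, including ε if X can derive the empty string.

We compute FIRST(P) using the standard algorithm.
FIRST(P) = {b, c}
FIRST(S) = {b, c}
Therefore, FIRST(P) = {b, c}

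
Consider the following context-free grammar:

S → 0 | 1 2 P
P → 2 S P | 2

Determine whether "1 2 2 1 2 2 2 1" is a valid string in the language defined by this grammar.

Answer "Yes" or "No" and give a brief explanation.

No - no valid derivation exists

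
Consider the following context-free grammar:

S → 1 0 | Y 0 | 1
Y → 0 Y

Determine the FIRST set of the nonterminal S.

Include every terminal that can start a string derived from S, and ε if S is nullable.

We compute FIRST(S) using the standard algorithm.
FIRST(S) = {0, 1}
FIRST(Y) = {0}
Therefore, FIRST(S) = {0, 1}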